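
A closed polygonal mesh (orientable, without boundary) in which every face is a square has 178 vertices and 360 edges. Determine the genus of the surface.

Every face is a square and each edge borders two faces, so 4F = 2·360, giving F = 180.
χ = V − E + F = 178 − 360 + 180 = -2.
For a closed orientable surface χ = 2 − 2g, so g = (2 − (-2))/2 = 2.

2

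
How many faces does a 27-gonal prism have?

A prism on an n-gon has two n-gon bases and n rectangular sides: V = 2·27 = 54, E = 3·27 = 81, F = 27 + 2 = 29.

29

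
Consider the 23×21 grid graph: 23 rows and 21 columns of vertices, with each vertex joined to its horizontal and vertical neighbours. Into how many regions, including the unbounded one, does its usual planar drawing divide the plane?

The grid has V = 23·21 = 483 vertices and E = 23·20 + 21·22 = 922 edges.
F = 2 − V + E = 2 − 483 + 922 = 441.

441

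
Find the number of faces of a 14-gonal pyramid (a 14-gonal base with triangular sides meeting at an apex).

15

A pyramid on an n-gon base has one n-gon and n triangles: V = 14 + 1 = 15, E = 2·14 = 28, F = 14 + 1 = 15.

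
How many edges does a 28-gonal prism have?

A prism on an n-gon has two n-gon bases and n rectangular sides: V = 2·28 = 56, E = 3·28 = 84, F = 28 + 2 = 30.
Check: V − E + F = 56 − 84 + 30 = 2.

84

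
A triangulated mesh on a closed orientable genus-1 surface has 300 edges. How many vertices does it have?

χ = 2 − 2·1 = 0, and every face is a triangle so 3F = 2E.
F = 2E/3 = 200. Then V = 0 + E − F = 0 + 300 − 200 = 100.

100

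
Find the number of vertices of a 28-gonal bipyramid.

A bipyramid over an n-gon has 2n triangular faces and n + 2 vertices: V = 28 + 2 = 30, E = 3·28 = 84, F = 2·28 = 56.

30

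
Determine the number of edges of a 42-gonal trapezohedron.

168

The n-trapezohedron (dual of the n-antiprism) has V = 2·42 + 2 = 86, E = 4·42 = 168, F = 2·42 = 84.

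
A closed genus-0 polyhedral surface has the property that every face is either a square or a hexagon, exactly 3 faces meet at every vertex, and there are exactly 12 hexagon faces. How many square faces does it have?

Let x be the number of squares; then F = 12 + x.
Edge–face incidences: 2E = 6·12 + 4·x = 72 + 4x.
Every vertex has degree 3, so 3V = 2E.
Euler: V − E + F = 2 ⇒ (2E)/3 − E + (12 + x) = 2.
Multiply by 6: 2·(2E) − 3·(2E) + 6·(12 + x) = 12, i.e. 72 + 6x − (72 + 4x) = 12.
Collecting terms: 2x = 12, so x = 6.
Then 2E = 72 + 4·6 = 96, so E = 48, V = 2E/3 = 32, F = 12 + 6 = 18.

6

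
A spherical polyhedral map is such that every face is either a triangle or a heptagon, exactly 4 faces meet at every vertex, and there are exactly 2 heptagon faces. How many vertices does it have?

Let x be the number of triangles; then F = 2 + x.
Edge–face incidences: 2E = 7·2 + 3·x = 14 + 3x.
Every vertex has degree 4, so 4V = 2E.
Euler: V − E + F = 2 ⇒ (2E)/4 − E + (2 + x) = 2.
Multiply by 8: 2·(2E) − 4·(2E) + 8·(2 + x) = 16, i.e. 16 + 8x − 2·(14 + 3x) = 16.
Collecting terms: 2x − 12 = 16, so 2x = 28, so x = 14.
Then 2E = 14 + 3·14 = 56, so E = 28, V = 2E/4 = 14, F = 2 + 14 = 16.

14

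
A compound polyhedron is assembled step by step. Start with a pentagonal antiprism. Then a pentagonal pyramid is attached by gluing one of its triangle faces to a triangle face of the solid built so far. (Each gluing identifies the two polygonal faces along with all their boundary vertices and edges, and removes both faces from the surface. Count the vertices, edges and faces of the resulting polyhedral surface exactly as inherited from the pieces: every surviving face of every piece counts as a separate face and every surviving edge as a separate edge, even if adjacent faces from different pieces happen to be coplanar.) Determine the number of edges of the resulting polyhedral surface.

27

A pentagonal antiprism: V=10, E=20, F=12.
Attach a pentagonal pyramid (V=6, E=10, F=6) along a 3-gon: merge 3 vertices and 3 edges, delete both glued faces → V=13, E=27, F=16.
Check: V − E + F = 13 − 27 + 16 = 2.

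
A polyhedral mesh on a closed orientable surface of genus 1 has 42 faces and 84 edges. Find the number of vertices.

For a closed orientable surface of genus 1, χ = 2 − 2·1 = 0.
V = 0 + E − F = 0 + 84 − 42 = 42.

42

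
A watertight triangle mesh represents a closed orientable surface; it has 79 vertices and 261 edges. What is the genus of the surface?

5

Every face is a triangle and each edge borders two faces, so 3F = 2·261, giving F = 174.
χ = V − E + F = 79 − 261 + 174 = -8.
For a closed orientable surface χ = 2 − 2g, so g = (2 − (-8))/2 = 5.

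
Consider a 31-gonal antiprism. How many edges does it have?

124

An antiprism on an n-gon has two n-gon caps and 2n triangles: V = 2·31 = 62, E = 4·31 = 124, F = 2·31 + 2 = 64.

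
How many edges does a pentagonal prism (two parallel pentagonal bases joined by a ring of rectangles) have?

A prism on an n-gon has two n-gon bases and n rectangular sides: V = 2·5 = 10, E = 3·5 = 15, F = 5 + 2 = 7.

15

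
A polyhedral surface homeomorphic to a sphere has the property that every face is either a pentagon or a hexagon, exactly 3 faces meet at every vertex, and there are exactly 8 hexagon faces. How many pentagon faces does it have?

Let x be the number of pentagons; then F = 8 + x.
Edge–face incidences: 2E = 6·8 + 5·x = 48 + 5x.
Every vertex has degree 3, so 3V = 2E.
Euler: V − E + F = 2 ⇒ (2E)/3 − E + (8 + x) = 2.
Multiply by 6: 2·(2E) − 3·(2E) + 6·(8 + x) = 12, i.e. 48 + 6x − (48 + 5x) = 12.
Collecting terms: x = 12.
Then 2E = 48 + 5·12 = 108, so E = 54, V = 2E/3 = 36, F = 8 + 12 = 20.

12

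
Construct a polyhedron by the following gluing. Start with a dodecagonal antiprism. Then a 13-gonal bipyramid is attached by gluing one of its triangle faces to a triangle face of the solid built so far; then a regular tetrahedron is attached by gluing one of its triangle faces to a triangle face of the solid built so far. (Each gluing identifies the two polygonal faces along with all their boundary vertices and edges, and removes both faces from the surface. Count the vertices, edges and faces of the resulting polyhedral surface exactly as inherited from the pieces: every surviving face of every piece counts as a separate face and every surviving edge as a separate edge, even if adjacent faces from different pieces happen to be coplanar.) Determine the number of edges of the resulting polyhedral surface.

A dodecagonal antiprism: V=24, E=48, F=26.
Attach a 13-gonal bipyramid (V=15, E=39, F=26) along a 3-gon: merge 3 vertices and 3 edges, delete both glued faces → V=36, E=84, F=50.
Attach a regular tetrahedron (V=4, E=6, F=4) along a 3-gon: merge 3 vertices and 3 edges, delete both glued faces → V=37, E=87, F=52.
Check: V − E + F = 37 − 87 + 52 = 2.

87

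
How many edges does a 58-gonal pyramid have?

A pyramid on an n-gon base has one n-gon and n triangles: V = 58 + 1 = 59, E = 2·58 = 116, F = 58 + 1 = 59.
Check: V − E + F = 59 − 116 + 59 = 2.

116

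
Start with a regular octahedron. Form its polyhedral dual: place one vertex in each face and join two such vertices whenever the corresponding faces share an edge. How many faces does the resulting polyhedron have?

The base solid has V = 6, E = 12, F = 8.
The dual swaps V and F and preserves E: V′ = F = 8, E′ = E = 12, F′ = V = 6.

6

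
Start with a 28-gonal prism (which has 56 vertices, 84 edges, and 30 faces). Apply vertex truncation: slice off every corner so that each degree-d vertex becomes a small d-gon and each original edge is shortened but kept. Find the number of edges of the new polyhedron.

252

Truncation replaces each original edge-end by a new vertex, so V′ = 2E = 168.
Each original edge survives, and each old vertex of degree d contributes d new edges; summing degrees gives Σd = 2E, so E′ = E + 2E = 3E = 252.
Each original face survives and each original vertex becomes one new face: F′ = F + V = 86.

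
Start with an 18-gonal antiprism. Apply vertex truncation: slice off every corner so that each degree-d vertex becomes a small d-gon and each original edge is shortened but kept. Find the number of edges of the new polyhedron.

The base solid has V = 36, E = 72, F = 38.
Truncation replaces each original edge-end by a new vertex, so V′ = 2E = 144.
Each original edge survives, and each old vertex of degree d contributes d new edges; summing degrees gives Σd = 2E, so E′ = E + 2E = 3E = 216.
Each original face survives and each original vertex becomes one new face: F′ = F + V = 74.

216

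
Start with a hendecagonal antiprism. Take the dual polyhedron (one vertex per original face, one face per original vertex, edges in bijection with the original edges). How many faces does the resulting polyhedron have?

The base solid has V = 22, E = 44, F = 24.
The dual swaps V and F and preserves E: V′ = F = 24, E′ = E = 44, F′ = V = 22.

22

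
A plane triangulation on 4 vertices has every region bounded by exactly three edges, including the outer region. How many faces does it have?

4

In a plane triangulation 3F = 2E and V − E + F = 2, so F = 2V − 4 = 2·4 − 4 = 4.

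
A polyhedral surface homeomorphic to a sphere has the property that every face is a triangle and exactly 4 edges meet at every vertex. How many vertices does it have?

Each face has 3 edges and each edge borders two faces, so 2E = 3F.
Each vertex has degree 4, so 4V = 2E and hence V = 3F/4.
Euler: V − E + F = 2 ⇒ (3F/4) − (3F/2) + F = 2.
Multiply by 8: (6 − 12 + 8)F = 16, i.e. 2F = 16.
So F = 8, E = 3·8/2 = 12, V = 3·8/4 = 6.

6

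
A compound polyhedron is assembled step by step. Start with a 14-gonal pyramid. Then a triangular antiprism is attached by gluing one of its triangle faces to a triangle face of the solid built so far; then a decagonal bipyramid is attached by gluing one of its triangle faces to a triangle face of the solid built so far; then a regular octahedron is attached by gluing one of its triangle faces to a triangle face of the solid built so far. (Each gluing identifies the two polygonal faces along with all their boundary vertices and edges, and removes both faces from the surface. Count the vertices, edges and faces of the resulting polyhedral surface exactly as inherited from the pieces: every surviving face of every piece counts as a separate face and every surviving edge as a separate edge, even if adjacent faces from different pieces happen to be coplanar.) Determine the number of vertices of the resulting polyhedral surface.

A 14-gonal pyramid: V=15, E=28, F=15.
Attach a triangular antiprism (V=6, E=12, F=8) along a 3-gon: merge 3 vertices and 3 edges, delete both glued faces → V=18, E=37, F=21.
Attach a decagonal bipyramid (V=12, E=30, F=20) along a 3-gon: merge 3 vertices and 3 edges, delete both glued faces → V=27, E=64, F=39.
Attach a regular octahedron (V=6, E=12, F=8) along a 3-gon: merge 3 vertices and 3 edges, delete both glued faces → V=30, E=73, F=45.
Check: V − E + F = 30 − 73 + 45 = 2.

30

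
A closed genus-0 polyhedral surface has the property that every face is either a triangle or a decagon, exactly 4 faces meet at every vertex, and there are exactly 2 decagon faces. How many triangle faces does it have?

20

Let x be the number of triangles; then F = 2 + x.
Edge–face incidences: 2E = 10·2 + 3·x = 20 + 3x.
Every vertex has degree 4, so 4V = 2E.
Euler: V − E + F = 2 ⇒ (2E)/4 − E + (2 + x) = 2.
Multiply by 8: 2·(2E) − 4·(2E) + 8·(2 + x) = 16, i.e. 16 + 8x − 2·(20 + 3x) = 16.
Collecting terms: 2x − 24 = 16, so 2x = 40, so x = 20.
Then 2E = 20 + 3·20 = 80, so E = 40, V = 2E/4 = 20, F = 2 + 20 = 22.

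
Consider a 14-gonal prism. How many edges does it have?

A prism on an n-gon has two n-gon bases and n rectangular sides: V = 2·14 = 28, E = 3·14 = 42, F = 14 + 2 = 16.

42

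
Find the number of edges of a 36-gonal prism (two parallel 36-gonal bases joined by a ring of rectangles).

108

A prism on an n-gon has two n-gon bases and n rectangular sides: V = 2·36 = 72, E = 3·36 = 108, F = 36 + 2 = 38.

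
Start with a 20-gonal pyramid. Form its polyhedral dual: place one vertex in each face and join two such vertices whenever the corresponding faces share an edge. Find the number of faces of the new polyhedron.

The base solid has V = 21, E = 40, F = 21.
The dual swaps V and F and preserves E: V′ = F = 21, E′ = E = 40, F′ = V = 21.

21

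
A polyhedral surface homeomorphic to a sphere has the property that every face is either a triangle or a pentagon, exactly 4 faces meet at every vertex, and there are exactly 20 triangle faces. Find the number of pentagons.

12

Let x be the number of pentagons; then F = 20 + x.
Edge–face incidences: 2E = 3·20 + 5·x = 60 + 5x.
Every vertex has degree 4, so 4V = 2E.
Euler: V − E + F = 2 ⇒ (2E)/4 − E + (20 + x) = 2.
Multiply by 8: 2·(2E) − 4·(2E) + 8·(20 + x) = 16, i.e. 160 + 8x − 2·(60 + 5x) = 16.
Collecting terms: −2x + 40 = 16, so −2x = −24, so x = 12.
Then 2E = 60 + 5·12 = 120, so E = 60, V = 2E/4 = 30, F = 20 + 12 = 32.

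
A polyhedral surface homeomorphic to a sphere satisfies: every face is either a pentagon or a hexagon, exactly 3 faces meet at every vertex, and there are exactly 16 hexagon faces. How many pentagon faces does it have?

12

Let x be the number of pentagons; then F = 16 + x.
Edge–face incidences: 2E = 6·16 + 5·x = 96 + 5x.
Every vertex has degree 3, so 3V = 2E.
Euler: V − E + F = 2 ⇒ (2E)/3 − E + (16 + x) = 2.
Multiply by 6: 2·(2E) − 3·(2E) + 6·(16 + x) = 12, i.e. 96 + 6x − (96 + 5x) = 12.
Collecting terms: x = 12.
Then 2E = 96 + 5·12 = 156, so E = 78, V = 2E/3 = 52, F = 16 + 12 = 28.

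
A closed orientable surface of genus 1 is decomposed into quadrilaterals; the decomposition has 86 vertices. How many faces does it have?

χ = 2 − 2·1 = 0, and every face is a square so 4F = 2E.
V − E + F = 0 with E = 4F/2 gives 86 − (4/2 − 1)·F = 0, so F = 86 and E = 172.

86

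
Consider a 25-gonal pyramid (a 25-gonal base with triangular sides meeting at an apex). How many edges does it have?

50

A pyramid on an n-gon base has one n-gon and n triangles: V = 25 + 1 = 26, E = 2·25 = 50, F = 25 + 1 = 26.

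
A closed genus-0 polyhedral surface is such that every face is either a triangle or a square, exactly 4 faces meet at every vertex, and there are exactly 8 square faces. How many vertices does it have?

14

Let x be the number of triangles; then F = 8 + x.
Edge–face incidences: 2E = 4·8 + 3·x = 32 + 3x.
Every vertex has degree 4, so 4V = 2E.
Euler: V − E + F = 2 ⇒ (2E)/4 − E + (8 + x) = 2.
Multiply by 8: 2·(2E) − 4·(2E) + 8·(8 + x) = 16, i.e. 64 + 8x − 2·(32 + 3x) = 16.
Collecting terms: 2x = 16, so x = 8.
Then 2E = 32 + 3·8 = 56, so E = 28, V = 2E/4 = 14, F = 8 + 8 = 16.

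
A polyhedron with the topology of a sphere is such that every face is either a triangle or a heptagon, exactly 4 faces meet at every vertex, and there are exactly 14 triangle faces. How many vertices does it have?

14

Let x be the number of heptagons; then F = 14 + x.
Edge–face incidences: 2E = 3·14 + 7·x = 42 + 7x.
Every vertex has degree 4, so 4V = 2E.
Euler: V − E + F = 2 ⇒ (2E)/4 − E + (14 + x) = 2.
Multiply by 8: 2·(2E) − 4·(2E) + 8·(14 + x) = 16, i.e. 112 + 8x − 2·(42 + 7x) = 16.
Collecting terms: −6x + 28 = 16, so −6x = −12, so x = 2.
Then 2E = 42 + 7·2 = 56, so E = 28, V = 2E/4 = 14, F = 14 + 2 = 16.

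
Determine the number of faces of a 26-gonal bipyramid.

A bipyramid over an n-gon has 2n triangular faces and n + 2 vertices: V = 26 + 2 = 28, E = 3·26 = 78, F = 2·26 = 52.

52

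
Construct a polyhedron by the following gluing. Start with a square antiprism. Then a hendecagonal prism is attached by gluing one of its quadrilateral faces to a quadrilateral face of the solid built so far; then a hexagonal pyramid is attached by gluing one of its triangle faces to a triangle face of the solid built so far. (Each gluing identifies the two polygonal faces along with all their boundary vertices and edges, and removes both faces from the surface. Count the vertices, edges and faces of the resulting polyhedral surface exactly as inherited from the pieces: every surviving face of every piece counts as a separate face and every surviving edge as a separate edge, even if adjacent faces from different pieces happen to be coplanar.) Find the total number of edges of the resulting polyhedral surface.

54

A square antiprism: V=8, E=16, F=10.
Attach a hendecagonal prism (V=22, E=33, F=13) along a 4-gon: merge 4 vertices and 4 edges, delete both glued faces → V=26, E=45, F=21.
Attach a hexagonal pyramid (V=7, E=12, F=7) along a 3-gon: merge 3 vertices and 3 edges, delete both glued faces → V=30, E=54, F=26.
Check: V − E + F = 30 − 54 + 26 = 2.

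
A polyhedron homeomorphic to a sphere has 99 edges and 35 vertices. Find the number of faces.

Here V − E + F = 2.
F = 2 − V + E = 2 − 35 + 99 = 66.

66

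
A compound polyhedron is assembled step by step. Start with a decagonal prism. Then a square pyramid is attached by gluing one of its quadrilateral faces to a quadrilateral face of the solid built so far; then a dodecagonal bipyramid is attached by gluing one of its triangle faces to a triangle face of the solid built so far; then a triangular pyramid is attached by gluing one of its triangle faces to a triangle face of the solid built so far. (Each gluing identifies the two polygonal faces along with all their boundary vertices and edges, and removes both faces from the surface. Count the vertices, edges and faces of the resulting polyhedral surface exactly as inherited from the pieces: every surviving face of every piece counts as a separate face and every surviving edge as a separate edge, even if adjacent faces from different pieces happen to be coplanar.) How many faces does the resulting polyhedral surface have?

A decagonal prism: V=20, E=30, F=12.
Attach a square pyramid (V=5, E=8, F=5) along a 4-gon: merge 4 vertices and 4 edges, delete both glued faces → V=21, E=34, F=15.
Attach a dodecagonal bipyramid (V=14, E=36, F=24) along a 3-gon: merge 3 vertices and 3 edges, delete both glued faces → V=32, E=67, F=37.
Attach a triangular pyramid (V=4, E=6, F=4) along a 3-gon: merge 3 vertices and 3 edges, delete both glued faces → V=33, E=70, F=39.
Check: V − E + F = 33 − 70 + 39 = 2.

39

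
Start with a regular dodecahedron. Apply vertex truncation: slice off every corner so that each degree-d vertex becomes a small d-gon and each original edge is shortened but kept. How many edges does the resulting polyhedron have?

90

The base solid has V = 20, E = 30, F = 12.
Truncation replaces each original edge-end by a new vertex, so V′ = 2E = 60.
Each original edge survives, and each old vertex of degree d contributes d new edges; summing degrees gives Σd = 2E, so E′ = E + 2E = 3E = 90.
Each original face survives and each original vertex becomes one new face: F′ = F + V = 32.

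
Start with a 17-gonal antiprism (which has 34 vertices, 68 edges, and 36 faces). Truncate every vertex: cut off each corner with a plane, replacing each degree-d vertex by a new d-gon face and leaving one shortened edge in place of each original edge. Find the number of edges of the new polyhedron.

Truncation replaces each original edge-end by a new vertex, so V′ = 2E = 136.
Each original edge survives, and each old vertex of degree d contributes d new edges; summing degrees gives Σd = 2E, so E′ = E + 2E = 3E = 204.
Each original face survives and each original vertex becomes one new face: F′ = F + V = 70.

204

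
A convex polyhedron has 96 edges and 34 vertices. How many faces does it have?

64

Here V − E + F = 2.
F = 2 − V + E = 2 − 34 + 96 = 64.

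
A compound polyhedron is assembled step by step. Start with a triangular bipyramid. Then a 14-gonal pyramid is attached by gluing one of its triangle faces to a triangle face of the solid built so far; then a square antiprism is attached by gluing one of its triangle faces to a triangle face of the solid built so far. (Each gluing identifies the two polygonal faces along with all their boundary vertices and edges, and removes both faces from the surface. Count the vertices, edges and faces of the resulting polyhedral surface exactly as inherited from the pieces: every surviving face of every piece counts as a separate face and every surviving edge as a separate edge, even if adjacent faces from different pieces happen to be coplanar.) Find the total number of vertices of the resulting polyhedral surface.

A triangular bipyramid: V=5, E=9, F=6.
Attach a 14-gonal pyramid (V=15, E=28, F=15) along a 3-gon: merge 3 vertices and 3 edges, delete both glued faces → V=17, E=34, F=19.
Attach a square antiprism (V=8, E=16, F=10) along a 3-gon: merge 3 vertices and 3 edges, delete both glued faces → V=22, E=47, F=27.
Check: V − E + F = 22 − 47 + 27 = 2.

22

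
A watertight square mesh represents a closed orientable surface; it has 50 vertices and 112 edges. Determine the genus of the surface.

Every face is a square and each edge borders two faces, so 4F = 2·112, giving F = 56.
χ = V − E + F = 50 − 112 + 56 = -6.
For a closed orientable surface χ = 2 − 2g, so g = (2 − (-6))/2 = 4.

4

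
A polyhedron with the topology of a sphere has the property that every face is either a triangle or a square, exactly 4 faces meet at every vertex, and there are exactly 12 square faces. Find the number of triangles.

8

Let x be the number of triangles; then F = 12 + x.
Edge–face incidences: 2E = 4·12 + 3·x = 48 + 3x.
Every vertex has degree 4, so 4V = 2E.
Euler: V − E + F = 2 ⇒ (2E)/4 − E + (12 + x) = 2.
Multiply by 8: 2·(2E) − 4·(2E) + 8·(12 + x) = 16, i.e. 96 + 8x − 2·(48 + 3x) = 16.
Collecting terms: 2x = 16, so x = 8.
Then 2E = 48 + 3·8 = 72, so E = 36, V = 2E/4 = 18, F = 12 + 8 = 20.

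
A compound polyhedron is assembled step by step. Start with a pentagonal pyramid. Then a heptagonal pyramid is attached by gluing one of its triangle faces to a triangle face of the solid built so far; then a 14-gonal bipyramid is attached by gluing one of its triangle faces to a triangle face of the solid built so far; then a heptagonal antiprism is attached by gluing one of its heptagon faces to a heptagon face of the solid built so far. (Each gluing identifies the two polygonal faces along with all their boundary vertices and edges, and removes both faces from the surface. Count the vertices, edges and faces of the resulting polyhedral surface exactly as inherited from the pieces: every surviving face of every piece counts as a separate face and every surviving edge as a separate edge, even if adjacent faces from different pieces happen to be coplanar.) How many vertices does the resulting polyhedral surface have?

31

A pentagonal pyramid: V=6, E=10, F=6.
Attach a heptagonal pyramid (V=8, E=14, F=8) along a 3-gon: merge 3 vertices and 3 edges, delete both glued faces → V=11, E=21, F=12.
Attach a 14-gonal bipyramid (V=16, E=42, F=28) along a 3-gon: merge 3 vertices and 3 edges, delete both glued faces → V=24, E=60, F=38.
Attach a heptagonal antiprism (V=14, E=28, F=16) along a 7-gon: merge 7 vertices and 7 edges, delete both glued faces → V=31, E=81, F=52.
Check: V − E + F = 31 − 81 + 52 = 2.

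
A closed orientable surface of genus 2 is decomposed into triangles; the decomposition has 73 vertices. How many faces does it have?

χ = 2 − 2·2 = -2, and every face is a triangle so 3F = 2E.
V − E + F = -2 with E = 3F/2 gives 73 − (3/2 − 1)·F = -2, so F = 150 and E = 225.

150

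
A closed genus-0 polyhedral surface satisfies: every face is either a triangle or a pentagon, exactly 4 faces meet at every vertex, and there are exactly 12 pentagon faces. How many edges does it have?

60

Let x be the number of triangles; then F = 12 + x.
Edge–face incidences: 2E = 5·12 + 3·x = 60 + 3x.
Every vertex has degree 4, so 4V = 2E.
Euler: V − E + F = 2 ⇒ (2E)/4 − E + (12 + x) = 2.
Multiply by 8: 2·(2E) − 4·(2E) + 8·(12 + x) = 16, i.e. 96 + 8x − 2·(60 + 3x) = 16.
Collecting terms: 2x − 24 = 16, so 2x = 40, so x = 20.
Then 2E = 60 + 3·20 = 120, so E = 60, V = 2E/4 = 30, F = 12 + 20 = 32.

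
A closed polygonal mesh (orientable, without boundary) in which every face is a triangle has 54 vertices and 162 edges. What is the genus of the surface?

1

Every face is a triangle and each edge borders two faces, so 3F = 2·162, giving F = 108.
χ = V − E + F = 54 − 162 + 108 = 0.
For a closed orientable surface χ = 2 − 2g, so g = (2 − (0))/2 = 1.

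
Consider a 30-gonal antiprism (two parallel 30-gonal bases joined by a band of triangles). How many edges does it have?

An antiprism on an n-gon has two n-gon caps and 2n triangles: V = 2·30 = 60, E = 4·30 = 120, F = 2·30 + 2 = 62.

120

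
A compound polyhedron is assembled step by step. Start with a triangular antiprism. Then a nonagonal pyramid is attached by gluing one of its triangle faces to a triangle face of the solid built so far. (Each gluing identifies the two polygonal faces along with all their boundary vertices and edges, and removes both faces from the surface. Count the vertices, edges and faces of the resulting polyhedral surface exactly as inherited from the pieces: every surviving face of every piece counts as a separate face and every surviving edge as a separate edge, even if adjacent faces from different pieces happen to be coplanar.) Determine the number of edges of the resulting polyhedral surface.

27

A triangular antiprism: V=6, E=12, F=8.
Attach a nonagonal pyramid (V=10, E=18, F=10) along a 3-gon: merge 3 vertices and 3 edges, delete both glued faces → V=13, E=27, F=16.
Check: V − E + F = 13 − 27 + 16 = 2.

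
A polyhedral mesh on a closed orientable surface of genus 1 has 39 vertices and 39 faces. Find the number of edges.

78

For a closed orientable surface of genus 1, χ = 2 − 2·1 = 0.
E = V + F − (0) = 39 + 39 − (0) = 78.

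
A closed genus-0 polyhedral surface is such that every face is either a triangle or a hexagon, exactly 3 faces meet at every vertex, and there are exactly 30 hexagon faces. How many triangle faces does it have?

4

Let x be the number of triangles; then F = 30 + x.
Edge–face incidences: 2E = 6·30 + 3·x = 180 + 3x.
Every vertex has degree 3, so 3V = 2E.
Euler: V − E + F = 2 ⇒ (2E)/3 − E + (30 + x) = 2.
Multiply by 6: 2·(2E) − 3·(2E) + 6·(30 + x) = 12, i.e. 180 + 6x − (180 + 3x) = 12.
Collecting terms: 3x = 12, so x = 4.
Then 2E = 180 + 3·4 = 192, so E = 96, V = 2E/3 = 64, F = 30 + 4 = 34.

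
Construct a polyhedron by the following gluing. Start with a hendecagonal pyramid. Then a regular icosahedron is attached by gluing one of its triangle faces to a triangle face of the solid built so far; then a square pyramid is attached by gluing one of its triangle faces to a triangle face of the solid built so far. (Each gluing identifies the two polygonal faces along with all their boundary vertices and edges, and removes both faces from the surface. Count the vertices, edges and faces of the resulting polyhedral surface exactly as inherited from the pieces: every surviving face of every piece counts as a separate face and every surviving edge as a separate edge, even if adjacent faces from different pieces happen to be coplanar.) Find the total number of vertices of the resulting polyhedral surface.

A hendecagonal pyramid: V=12, E=22, F=12.
Attach a regular icosahedron (V=12, E=30, F=20) along a 3-gon: merge 3 vertices and 3 edges, delete both glued faces → V=21, E=49, F=30.
Attach a square pyramid (V=5, E=8, F=5) along a 3-gon: merge 3 vertices and 3 edges, delete both glued faces → V=23, E=54, F=33.
Check: V − E + F = 23 − 54 + 33 = 2.

23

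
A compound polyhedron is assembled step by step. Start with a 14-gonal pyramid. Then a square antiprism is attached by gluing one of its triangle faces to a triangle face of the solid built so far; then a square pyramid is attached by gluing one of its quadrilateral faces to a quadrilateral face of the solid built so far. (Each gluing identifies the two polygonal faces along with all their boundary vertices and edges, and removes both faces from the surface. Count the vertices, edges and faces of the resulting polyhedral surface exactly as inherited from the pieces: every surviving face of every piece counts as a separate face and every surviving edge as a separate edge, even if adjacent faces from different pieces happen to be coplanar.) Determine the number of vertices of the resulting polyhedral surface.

A 14-gonal pyramid: V=15, E=28, F=15.
Attach a square antiprism (V=8, E=16, F=10) along a 3-gon: merge 3 vertices and 3 edges, delete both glued faces → V=20, E=41, F=23.
Attach a square pyramid (V=5, E=8, F=5) along a 4-gon: merge 4 vertices and 4 edges, delete both glued faces → V=21, E=45, F=26.
Check: V − E + F = 21 − 45 + 26 = 2.

21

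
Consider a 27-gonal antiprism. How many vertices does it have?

An antiprism on an n-gon has two n-gon caps and 2n triangles: V = 2·27 = 54, E = 4·27 = 108, F = 2·27 + 2 = 56.

54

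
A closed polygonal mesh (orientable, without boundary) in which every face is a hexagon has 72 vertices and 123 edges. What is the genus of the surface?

Every face is a hexagon and each edge borders two faces, so 6F = 2·123, giving F = 41.
χ = V − E + F = 72 − 123 + 41 = -10.
For a closed orientable surface χ = 2 − 2g, so g = (2 − (-10))/2 = 6.

6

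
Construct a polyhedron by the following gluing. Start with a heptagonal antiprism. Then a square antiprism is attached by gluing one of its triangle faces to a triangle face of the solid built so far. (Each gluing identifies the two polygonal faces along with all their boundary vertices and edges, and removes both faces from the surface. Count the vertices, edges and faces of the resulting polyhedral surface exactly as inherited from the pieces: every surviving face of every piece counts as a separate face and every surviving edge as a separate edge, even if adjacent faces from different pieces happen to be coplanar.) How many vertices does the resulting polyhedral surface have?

A heptagonal antiprism: V=14, E=28, F=16.
Attach a square antiprism (V=8, E=16, F=10) along a 3-gon: merge 3 vertices and 3 edges, delete both glued faces → V=19, E=41, F=24.
Check: V − E + F = 19 − 41 + 24 = 2.

19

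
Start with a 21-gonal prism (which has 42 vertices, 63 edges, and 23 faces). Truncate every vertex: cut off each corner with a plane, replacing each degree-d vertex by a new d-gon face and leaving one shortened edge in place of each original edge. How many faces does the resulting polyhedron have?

Truncation replaces each original edge-end by a new vertex, so V′ = 2E = 126.
Each original edge survives, and each old vertex of degree d contributes d new edges; summing degrees gives Σd = 2E, so E′ = E + 2E = 3E = 189.
Each original face survives and each original vertex becomes one new face: F′ = F + V = 65.

65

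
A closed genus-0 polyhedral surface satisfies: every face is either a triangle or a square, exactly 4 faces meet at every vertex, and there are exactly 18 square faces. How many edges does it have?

48

Let x be the number of triangles; then F = 18 + x.
Edge–face incidences: 2E = 4·18 + 3·x = 72 + 3x.
Every vertex has degree 4, so 4V = 2E.
Euler: V − E + F = 2 ⇒ (2E)/4 − E + (18 + x) = 2.
Multiply by 8: 2·(2E) − 4·(2E) + 8·(18 + x) = 16, i.e. 144 + 8x − 2·(72 + 3x) = 16.
Collecting terms: 2x = 16, so x = 8.
Then 2E = 72 + 3·8 = 96, so E = 48, V = 2E/4 = 24, F = 18 + 8 = 26.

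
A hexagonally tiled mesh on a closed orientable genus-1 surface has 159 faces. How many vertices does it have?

χ = 2 − 2·1 = 0, and every face is a hexagon so 6F = 2E.
E = 6·159/2 = 477. Then V = 0 + E − F = 0 + 477 − 159 = 318.

318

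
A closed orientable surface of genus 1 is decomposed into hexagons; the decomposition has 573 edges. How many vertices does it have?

χ = 2 − 2·1 = 0, and every face is a hexagon so 6F = 2E.
F = 2E/6 = 191. Then V = 0 + E − F = 0 + 573 − 191 = 382.

382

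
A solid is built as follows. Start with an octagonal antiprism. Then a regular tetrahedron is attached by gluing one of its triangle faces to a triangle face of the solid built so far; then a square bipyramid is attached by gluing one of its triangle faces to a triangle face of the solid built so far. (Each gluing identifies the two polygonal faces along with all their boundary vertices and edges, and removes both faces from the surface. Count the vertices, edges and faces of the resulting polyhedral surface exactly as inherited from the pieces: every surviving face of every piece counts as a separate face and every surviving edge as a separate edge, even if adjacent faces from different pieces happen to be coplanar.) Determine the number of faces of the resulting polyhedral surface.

26

An octagonal antiprism: V=16, E=32, F=18.
Attach a regular tetrahedron (V=4, E=6, F=4) along a 3-gon: merge 3 vertices and 3 edges, delete both glued faces → V=17, E=35, F=20.
Attach a square bipyramid (V=6, E=12, F=8) along a 3-gon: merge 3 vertices and 3 edges, delete both glued faces → V=20, E=44, F=26.
Check: V − E + F = 20 − 44 + 26 = 2.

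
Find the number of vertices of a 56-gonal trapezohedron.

114

The n-trapezohedron (dual of the n-antiprism) has V = 2·56 + 2 = 114, E = 4·56 = 224, F = 2·56 = 112.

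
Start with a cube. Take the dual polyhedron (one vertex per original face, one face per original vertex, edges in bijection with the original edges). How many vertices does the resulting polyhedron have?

6

The base solid has V = 8, E = 12, F = 6.
The dual swaps V and F and preserves E: V′ = F = 6, E′ = E = 12, F′ = V = 8.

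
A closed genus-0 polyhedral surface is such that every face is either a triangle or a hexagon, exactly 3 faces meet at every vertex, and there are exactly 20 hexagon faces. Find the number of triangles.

4

Let x be the number of triangles; then F = 20 + x.
Edge–face incidences: 2E = 6·20 + 3·x = 120 + 3x.
Every vertex has degree 3, so 3V = 2E.
Euler: V − E + F = 2 ⇒ (2E)/3 − E + (20 + x) = 2.
Multiply by 6: 2·(2E) − 3·(2E) + 6·(20 + x) = 12, i.e. 120 + 6x − (120 + 3x) = 12.
Collecting terms: 3x = 12, so x = 4.
Then 2E = 120 + 3·4 = 132, so E = 66, V = 2E/3 = 44, F = 20 + 4 = 24.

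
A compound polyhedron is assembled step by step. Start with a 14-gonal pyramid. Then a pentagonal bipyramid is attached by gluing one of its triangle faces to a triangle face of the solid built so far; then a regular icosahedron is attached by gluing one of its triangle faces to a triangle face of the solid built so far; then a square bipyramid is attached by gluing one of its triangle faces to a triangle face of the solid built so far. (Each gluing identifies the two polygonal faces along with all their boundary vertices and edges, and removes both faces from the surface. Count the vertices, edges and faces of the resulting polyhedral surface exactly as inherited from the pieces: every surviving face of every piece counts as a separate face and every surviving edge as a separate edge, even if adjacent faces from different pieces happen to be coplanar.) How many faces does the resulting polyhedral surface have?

A 14-gonal pyramid: V=15, E=28, F=15.
Attach a pentagonal bipyramid (V=7, E=15, F=10) along a 3-gon: merge 3 vertices and 3 edges, delete both glued faces → V=19, E=40, F=23.
Attach a regular icosahedron (V=12, E=30, F=20) along a 3-gon: merge 3 vertices and 3 edges, delete both glued faces → V=28, E=67, F=41.
Attach a square bipyramid (V=6, E=12, F=8) along a 3-gon: merge 3 vertices and 3 edges, delete both glued faces → V=31, E=76, F=47.
Check: V − E + F = 31 − 76 + 47 = 2.

47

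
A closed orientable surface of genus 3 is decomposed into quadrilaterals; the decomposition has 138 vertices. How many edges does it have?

χ = 2 − 2·3 = -4, and every face is a square so 4F = 2E.
V − E + F = -4 with E = 4F/2 gives 138 − (4/2 − 1)·F = -4, so F = 142 and E = 284.

284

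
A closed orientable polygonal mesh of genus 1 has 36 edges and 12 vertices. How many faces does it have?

For a closed orientable surface of genus 1, χ = 2 − 2·1 = 0.
F = 0 − V + E = 0 − 12 + 36 = 24.

24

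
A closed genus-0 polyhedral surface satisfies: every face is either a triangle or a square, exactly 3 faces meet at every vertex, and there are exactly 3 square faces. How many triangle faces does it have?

Let x be the number of triangles; then F = 3 + x.
Edge–face incidences: 2E = 4·3 + 3·x = 12 + 3x.
Every vertex has degree 3, so 3V = 2E.
Euler: V − E + F = 2 ⇒ (2E)/3 − E + (3 + x) = 2.
Multiply by 6: 2·(2E) − 3·(2E) + 6·(3 + x) = 12, i.e. 18 + 6x − (12 + 3x) = 12.
Collecting terms: 3x + 6 = 12, so 3x = 6, so x = 2.
Then 2E = 12 + 3·2 = 18, so E = 9, V = 2E/3 = 6, F = 3 + 2 = 5.

2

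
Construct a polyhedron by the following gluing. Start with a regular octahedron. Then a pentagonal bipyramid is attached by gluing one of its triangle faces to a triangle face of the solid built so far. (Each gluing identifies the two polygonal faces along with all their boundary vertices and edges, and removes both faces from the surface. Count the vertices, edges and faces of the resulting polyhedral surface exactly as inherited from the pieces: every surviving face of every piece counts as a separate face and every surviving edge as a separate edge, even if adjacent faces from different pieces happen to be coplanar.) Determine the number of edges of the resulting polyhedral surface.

A regular octahedron: V=6, E=12, F=8.
Attach a pentagonal bipyramid (V=7, E=15, F=10) along a 3-gon: merge 3 vertices and 3 edges, delete both glued faces → V=10, E=24, F=16.
Check: V − E + F = 10 − 24 + 16 = 2.

24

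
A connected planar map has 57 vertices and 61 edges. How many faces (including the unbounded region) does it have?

6

Euler's formula for a connected plane graph: V − E + F = 2, so F = 2 − 57 + 61 = 6.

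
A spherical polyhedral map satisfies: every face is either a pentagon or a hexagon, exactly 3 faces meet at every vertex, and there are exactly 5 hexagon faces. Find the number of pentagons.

12

Let x be the number of pentagons; then F = 5 + x.
Edge–face incidences: 2E = 6·5 + 5·x = 30 + 5x.
Every vertex has degree 3, so 3V = 2E.
Euler: V − E + F = 2 ⇒ (2E)/3 − E + (5 + x) = 2.
Multiply by 6: 2·(2E) − 3·(2E) + 6·(5 + x) = 12, i.e. 30 + 6x − (30 + 5x) = 12.
Collecting terms: x = 12.
Then 2E = 30 + 5·12 = 90, so E = 45, V = 2E/3 = 30, F = 5 + 12 = 17.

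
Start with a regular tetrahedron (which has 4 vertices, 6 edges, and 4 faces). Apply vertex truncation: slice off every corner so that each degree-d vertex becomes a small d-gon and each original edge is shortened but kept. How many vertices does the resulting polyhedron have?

Truncation replaces each original edge-end by a new vertex, so V′ = 2E = 12.
Each original edge survives, and each old vertex of degree d contributes d new edges; summing degrees gives Σd = 2E, so E′ = E + 2E = 3E = 18.
Each original face survives and each original vertex becomes one new face: F′ = F + V = 8.

12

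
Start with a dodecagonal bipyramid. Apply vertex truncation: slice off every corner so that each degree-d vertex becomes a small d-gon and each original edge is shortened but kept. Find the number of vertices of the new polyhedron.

The base solid has V = 14, E = 36, F = 24.
Truncation replaces each original edge-end by a new vertex, so V′ = 2E = 72.
Each original edge survives, and each old vertex of degree d contributes d new edges; summing degrees gives Σd = 2E, so E′ = E + 2E = 3E = 108.
Each original face survives and each original vertex becomes one new face: F′ = F + V = 38.

72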